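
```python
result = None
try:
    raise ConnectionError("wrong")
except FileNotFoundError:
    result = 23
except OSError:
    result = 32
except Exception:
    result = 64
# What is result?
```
32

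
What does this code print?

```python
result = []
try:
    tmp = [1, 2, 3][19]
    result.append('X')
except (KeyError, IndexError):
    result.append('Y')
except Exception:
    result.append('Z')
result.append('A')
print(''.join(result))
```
YA

IndexError matches tuple containing it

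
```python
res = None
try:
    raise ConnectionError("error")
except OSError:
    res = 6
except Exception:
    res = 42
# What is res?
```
6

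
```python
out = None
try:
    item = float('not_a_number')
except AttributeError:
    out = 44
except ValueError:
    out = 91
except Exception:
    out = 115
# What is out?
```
91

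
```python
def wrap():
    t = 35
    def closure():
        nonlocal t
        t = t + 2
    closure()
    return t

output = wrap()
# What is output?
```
37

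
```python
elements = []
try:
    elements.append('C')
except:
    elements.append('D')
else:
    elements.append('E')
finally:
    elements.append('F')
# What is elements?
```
['C', 'E', 'F']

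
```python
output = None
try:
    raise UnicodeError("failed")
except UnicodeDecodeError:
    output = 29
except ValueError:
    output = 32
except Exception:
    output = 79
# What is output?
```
32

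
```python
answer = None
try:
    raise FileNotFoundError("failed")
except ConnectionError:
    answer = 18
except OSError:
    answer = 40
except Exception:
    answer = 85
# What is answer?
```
40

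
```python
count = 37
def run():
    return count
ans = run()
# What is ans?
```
37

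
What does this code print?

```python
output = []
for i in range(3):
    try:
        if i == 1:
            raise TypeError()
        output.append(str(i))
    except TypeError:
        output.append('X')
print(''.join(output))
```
0X2

Exception on i=1 caught, loop continues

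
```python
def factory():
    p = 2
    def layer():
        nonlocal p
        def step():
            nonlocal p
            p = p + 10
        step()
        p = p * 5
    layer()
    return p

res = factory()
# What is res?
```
60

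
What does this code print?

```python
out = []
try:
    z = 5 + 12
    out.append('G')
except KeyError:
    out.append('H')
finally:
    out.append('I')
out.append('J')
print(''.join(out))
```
GIJ

finally runs after normal execution too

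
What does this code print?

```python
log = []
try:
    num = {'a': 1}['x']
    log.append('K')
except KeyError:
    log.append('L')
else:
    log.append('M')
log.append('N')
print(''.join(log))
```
LN

else block skipped when exception is caught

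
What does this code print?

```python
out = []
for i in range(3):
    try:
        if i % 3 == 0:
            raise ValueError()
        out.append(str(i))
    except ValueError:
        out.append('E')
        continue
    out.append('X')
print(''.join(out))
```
E1X2X

continue in except skips rest of loop body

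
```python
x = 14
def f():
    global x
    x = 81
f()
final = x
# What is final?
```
81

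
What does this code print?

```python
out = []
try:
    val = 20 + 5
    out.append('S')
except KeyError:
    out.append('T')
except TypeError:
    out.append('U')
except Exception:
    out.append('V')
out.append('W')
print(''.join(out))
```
SW

No exception, try block completes normally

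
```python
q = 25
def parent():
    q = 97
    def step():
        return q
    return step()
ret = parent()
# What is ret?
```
97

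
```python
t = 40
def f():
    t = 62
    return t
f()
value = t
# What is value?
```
40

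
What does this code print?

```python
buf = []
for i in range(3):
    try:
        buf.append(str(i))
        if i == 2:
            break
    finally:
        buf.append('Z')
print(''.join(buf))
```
0Z1Z2Z

finally runs even when breaking out of loop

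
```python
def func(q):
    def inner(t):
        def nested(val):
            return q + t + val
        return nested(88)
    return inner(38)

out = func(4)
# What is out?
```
130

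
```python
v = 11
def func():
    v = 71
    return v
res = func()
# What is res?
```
71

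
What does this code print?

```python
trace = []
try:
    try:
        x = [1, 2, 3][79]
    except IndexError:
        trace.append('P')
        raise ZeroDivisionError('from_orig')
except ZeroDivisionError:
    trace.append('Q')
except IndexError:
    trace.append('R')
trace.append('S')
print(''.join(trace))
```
PQS

ZeroDivisionError raised and caught, original IndexError not re-raised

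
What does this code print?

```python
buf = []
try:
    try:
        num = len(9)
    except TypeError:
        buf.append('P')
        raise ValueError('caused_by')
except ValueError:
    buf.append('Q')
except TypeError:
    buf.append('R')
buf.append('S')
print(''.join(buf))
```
PQS

ValueError raised and caught, original TypeError not re-raised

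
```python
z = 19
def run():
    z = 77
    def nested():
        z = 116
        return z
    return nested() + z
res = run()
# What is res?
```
193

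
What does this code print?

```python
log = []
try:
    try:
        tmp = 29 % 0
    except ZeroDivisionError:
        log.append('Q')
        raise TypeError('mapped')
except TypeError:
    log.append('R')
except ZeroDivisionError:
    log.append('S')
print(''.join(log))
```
QR

New TypeError raised, caught by outer TypeError handler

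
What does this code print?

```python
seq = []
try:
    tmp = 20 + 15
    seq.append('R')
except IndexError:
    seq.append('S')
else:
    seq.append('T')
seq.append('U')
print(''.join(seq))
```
RTU

else block runs when no exception occurs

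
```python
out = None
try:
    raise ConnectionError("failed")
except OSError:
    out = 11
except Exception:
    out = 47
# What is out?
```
11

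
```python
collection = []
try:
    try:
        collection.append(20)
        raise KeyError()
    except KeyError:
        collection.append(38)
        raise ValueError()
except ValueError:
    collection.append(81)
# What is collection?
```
[20, 38, 81]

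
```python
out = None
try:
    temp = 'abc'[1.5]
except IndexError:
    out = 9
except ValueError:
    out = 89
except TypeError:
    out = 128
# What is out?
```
128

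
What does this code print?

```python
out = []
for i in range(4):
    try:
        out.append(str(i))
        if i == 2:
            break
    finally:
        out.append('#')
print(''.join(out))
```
0#1#2#

finally runs even when breaking out of loop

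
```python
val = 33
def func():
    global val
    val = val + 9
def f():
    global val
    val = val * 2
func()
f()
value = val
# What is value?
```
84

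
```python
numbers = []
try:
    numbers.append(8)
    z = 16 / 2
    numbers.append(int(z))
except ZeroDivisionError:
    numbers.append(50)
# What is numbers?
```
[8, 8]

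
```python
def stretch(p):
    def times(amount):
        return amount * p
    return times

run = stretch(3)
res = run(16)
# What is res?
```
48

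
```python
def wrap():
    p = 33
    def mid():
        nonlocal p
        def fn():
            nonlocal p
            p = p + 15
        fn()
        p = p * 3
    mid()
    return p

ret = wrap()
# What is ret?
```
144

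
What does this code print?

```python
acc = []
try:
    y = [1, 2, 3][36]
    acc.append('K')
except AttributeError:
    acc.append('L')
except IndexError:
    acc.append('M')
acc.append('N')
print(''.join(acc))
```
MN

IndexError is caught by its specific handler, not AttributeError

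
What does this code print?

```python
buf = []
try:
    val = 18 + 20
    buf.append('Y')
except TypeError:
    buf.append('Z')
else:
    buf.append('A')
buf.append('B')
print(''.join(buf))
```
YAB

else block runs when no exception occurs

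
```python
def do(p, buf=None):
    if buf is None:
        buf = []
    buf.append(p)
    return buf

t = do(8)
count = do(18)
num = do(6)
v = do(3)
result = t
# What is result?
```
[8]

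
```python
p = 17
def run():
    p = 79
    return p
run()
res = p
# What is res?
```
17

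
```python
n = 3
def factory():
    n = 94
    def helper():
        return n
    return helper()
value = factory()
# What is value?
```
94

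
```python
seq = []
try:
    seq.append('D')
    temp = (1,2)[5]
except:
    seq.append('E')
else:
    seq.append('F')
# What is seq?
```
['D', 'E']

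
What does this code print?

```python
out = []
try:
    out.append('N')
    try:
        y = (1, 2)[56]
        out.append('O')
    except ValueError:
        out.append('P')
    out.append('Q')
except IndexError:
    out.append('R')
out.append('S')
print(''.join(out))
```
NRS

Inner handler doesn't match, propagates to outer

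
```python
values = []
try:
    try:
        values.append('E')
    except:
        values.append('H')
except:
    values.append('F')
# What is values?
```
['E']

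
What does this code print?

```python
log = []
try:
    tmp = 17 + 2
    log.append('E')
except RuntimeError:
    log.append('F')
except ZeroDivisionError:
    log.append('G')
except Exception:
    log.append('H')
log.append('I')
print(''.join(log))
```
EI

No exception, try block completes normally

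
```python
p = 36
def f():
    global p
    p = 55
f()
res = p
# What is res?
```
55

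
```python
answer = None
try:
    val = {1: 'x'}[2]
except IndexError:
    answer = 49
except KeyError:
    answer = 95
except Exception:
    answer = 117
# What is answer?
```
95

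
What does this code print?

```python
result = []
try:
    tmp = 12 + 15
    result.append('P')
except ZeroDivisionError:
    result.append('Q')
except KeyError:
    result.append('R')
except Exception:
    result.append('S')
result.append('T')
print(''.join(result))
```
PT

No exception, try block completes normally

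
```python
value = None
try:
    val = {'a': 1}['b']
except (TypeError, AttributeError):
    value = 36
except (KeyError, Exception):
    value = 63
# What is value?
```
63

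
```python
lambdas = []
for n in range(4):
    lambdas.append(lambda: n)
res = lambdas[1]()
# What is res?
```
3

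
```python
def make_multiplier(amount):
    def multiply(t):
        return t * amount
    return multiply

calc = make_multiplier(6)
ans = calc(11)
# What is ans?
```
66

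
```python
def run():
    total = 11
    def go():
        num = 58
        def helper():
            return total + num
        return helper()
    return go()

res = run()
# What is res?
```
69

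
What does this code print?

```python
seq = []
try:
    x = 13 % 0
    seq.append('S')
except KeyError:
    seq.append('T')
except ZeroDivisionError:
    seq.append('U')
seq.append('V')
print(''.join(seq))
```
UV

ZeroDivisionError is caught by its specific handler, not KeyError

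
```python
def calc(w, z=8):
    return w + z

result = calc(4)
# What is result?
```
12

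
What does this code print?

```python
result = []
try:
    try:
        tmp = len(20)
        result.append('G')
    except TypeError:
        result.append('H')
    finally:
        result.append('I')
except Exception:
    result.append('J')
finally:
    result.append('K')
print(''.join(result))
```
HIK

Both finally blocks run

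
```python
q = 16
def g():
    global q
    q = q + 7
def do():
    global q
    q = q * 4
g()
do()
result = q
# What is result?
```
92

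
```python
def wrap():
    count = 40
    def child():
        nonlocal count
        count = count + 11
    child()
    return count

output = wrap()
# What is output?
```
51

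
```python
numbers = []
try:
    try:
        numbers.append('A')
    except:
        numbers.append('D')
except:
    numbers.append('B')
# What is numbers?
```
['A']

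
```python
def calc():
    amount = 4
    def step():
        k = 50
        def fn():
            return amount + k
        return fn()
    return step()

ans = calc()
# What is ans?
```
54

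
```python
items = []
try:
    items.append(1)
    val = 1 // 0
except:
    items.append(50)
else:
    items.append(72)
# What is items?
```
[1, 50]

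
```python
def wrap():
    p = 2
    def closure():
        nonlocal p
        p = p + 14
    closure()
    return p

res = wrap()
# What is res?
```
16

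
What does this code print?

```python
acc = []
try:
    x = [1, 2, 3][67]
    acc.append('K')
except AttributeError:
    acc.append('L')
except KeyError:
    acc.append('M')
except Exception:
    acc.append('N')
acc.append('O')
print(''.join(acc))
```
NO

IndexError not specifically caught, falls to Exception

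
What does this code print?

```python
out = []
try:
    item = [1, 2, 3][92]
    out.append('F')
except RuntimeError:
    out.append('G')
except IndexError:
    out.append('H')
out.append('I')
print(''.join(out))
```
HI

IndexError is caught by its specific handler, not RuntimeError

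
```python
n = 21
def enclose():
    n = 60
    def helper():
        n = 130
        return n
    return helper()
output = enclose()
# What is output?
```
130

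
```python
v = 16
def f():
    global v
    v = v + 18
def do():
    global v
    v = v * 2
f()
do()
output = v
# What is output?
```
68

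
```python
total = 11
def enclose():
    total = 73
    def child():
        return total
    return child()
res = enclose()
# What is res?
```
73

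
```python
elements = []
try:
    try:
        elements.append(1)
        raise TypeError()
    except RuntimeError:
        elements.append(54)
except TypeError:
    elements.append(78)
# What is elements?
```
[1, 78]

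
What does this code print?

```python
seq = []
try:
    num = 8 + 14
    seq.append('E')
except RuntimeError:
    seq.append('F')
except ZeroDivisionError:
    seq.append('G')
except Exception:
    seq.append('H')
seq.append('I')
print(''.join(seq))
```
EI

No exception, try block completes normally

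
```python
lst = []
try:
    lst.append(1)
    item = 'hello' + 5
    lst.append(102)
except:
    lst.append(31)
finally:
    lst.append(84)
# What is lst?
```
[1, 31, 84]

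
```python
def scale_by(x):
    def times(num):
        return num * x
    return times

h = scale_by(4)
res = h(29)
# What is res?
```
116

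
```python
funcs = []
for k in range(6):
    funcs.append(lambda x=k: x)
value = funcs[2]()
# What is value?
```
2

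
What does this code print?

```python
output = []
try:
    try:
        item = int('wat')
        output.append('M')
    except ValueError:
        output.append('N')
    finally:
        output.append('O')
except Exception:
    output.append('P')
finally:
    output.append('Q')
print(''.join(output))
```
NOQ

Both finally blocks run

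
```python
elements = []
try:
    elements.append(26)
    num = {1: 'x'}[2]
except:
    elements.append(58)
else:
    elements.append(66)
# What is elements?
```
[26, 58]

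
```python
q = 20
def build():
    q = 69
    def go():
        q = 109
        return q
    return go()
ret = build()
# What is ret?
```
109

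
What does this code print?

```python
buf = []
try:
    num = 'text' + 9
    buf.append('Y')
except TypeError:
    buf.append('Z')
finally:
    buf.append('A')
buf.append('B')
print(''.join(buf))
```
ZAB

finally always runs, even after exception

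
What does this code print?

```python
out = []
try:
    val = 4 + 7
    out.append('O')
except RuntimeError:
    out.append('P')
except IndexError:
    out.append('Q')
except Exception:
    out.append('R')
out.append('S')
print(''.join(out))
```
OS

No exception, try block completes normally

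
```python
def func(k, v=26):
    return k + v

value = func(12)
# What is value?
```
38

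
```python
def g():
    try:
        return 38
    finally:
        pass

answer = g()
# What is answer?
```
38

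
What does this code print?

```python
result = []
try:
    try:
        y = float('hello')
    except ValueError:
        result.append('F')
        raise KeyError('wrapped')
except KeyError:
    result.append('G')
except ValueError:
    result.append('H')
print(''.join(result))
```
FG

New KeyError raised, caught by outer KeyError handler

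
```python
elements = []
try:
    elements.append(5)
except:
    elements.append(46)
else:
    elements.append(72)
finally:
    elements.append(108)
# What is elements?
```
[5, 72, 108]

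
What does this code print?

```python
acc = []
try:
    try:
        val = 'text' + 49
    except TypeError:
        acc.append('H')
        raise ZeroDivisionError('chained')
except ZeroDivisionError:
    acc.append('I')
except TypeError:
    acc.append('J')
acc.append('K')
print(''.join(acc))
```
HIK

ZeroDivisionError raised and caught, original TypeError not re-raised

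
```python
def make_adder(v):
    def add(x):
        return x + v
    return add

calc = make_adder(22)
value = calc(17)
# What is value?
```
39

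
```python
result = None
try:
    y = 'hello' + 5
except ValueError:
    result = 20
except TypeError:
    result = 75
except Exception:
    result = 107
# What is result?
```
75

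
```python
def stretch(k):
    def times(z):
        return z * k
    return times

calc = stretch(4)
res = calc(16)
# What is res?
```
64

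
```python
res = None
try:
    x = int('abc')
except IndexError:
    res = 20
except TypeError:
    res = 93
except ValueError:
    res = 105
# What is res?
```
105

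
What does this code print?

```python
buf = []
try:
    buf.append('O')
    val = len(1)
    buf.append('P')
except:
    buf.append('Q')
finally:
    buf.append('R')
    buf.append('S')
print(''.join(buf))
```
OQRS

Code before exception runs, then except, then all of finally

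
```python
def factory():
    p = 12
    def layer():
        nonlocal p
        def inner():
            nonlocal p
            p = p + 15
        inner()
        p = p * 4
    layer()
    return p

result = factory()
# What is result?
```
108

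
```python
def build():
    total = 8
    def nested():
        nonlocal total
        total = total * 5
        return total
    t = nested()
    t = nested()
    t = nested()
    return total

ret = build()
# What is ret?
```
1000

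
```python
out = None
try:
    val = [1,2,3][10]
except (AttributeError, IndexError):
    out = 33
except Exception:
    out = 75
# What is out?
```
33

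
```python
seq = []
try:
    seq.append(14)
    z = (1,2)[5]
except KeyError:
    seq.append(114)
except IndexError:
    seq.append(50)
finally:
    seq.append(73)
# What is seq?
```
[14, 50, 73]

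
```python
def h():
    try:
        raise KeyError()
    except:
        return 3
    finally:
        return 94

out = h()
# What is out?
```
94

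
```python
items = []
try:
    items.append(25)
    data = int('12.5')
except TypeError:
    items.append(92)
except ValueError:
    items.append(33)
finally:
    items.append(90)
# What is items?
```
[25, 33, 90]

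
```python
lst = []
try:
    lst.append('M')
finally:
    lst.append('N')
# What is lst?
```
['M', 'N']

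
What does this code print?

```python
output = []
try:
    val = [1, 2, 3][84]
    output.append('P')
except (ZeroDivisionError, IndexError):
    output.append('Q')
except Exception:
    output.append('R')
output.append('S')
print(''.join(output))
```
QS

IndexError matches tuple containing it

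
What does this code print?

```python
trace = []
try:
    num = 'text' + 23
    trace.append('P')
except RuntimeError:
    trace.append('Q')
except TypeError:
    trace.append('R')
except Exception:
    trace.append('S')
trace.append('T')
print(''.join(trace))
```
RT

TypeError matches before generic Exception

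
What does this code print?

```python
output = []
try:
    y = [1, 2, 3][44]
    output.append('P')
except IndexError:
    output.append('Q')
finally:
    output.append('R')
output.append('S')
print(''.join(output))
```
QRS

finally always runs, even after exception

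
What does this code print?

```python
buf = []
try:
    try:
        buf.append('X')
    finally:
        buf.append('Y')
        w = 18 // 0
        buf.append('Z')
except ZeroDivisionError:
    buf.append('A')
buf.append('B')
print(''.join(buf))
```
XYAB

Exception in inner finally caught by outer except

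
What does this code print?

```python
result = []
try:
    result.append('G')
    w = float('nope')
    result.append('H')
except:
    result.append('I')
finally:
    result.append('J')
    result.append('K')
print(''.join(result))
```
GIJK

Code before exception runs, then except, then all of finally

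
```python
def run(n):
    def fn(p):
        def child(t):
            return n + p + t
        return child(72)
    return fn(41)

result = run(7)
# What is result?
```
120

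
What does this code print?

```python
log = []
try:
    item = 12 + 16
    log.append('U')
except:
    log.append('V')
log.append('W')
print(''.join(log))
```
UW

No exception, try block completes normally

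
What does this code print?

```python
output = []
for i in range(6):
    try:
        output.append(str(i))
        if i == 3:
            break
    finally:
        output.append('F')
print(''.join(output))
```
0F1F2F3F

finally runs even when breaking out of loop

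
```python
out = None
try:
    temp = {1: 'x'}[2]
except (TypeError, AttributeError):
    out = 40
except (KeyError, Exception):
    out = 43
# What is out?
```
43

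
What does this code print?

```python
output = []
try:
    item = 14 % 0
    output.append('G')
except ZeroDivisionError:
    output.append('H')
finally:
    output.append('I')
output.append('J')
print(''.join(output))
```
HIJ

finally always runs, even after exception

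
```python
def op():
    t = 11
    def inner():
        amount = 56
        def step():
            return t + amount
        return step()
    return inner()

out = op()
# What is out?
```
67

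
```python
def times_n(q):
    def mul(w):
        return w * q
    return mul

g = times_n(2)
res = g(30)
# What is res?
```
60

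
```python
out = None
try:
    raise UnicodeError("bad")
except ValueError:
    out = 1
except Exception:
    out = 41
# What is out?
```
1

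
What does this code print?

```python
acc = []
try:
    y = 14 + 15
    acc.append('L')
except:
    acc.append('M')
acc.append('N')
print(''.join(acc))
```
LN

No exception, try block completes normally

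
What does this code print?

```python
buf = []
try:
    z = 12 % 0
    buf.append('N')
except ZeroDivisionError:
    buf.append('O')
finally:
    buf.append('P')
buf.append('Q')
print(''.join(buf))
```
OPQ

finally always runs, even after exception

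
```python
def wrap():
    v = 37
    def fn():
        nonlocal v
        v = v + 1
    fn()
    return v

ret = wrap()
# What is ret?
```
38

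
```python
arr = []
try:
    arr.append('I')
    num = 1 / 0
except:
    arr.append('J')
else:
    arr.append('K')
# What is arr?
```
['I', 'J']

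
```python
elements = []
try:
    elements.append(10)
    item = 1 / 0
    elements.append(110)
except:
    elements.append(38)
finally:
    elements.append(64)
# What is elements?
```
[10, 38, 64]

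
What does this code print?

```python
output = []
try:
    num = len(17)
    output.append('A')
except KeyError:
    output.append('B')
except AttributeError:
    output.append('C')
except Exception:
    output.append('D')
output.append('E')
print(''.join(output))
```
DE

TypeError not specifically caught, falls to Exception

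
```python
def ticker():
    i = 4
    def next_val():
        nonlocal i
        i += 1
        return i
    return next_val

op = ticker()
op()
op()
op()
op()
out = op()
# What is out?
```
9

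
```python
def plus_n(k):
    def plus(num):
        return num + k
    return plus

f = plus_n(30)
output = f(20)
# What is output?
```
50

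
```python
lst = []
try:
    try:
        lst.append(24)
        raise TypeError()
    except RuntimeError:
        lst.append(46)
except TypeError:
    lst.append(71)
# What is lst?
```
[24, 71]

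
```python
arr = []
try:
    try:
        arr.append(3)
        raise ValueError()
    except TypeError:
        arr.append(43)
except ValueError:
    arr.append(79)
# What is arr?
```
[3, 79]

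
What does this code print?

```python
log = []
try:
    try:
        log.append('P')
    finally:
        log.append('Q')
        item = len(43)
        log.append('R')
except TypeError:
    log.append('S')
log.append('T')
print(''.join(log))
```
PQST

Exception in inner finally caught by outer except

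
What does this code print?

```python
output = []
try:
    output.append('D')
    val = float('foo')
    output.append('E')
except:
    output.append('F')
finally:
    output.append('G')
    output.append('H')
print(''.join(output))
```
DFGH

Code before exception runs, then except, then all of finally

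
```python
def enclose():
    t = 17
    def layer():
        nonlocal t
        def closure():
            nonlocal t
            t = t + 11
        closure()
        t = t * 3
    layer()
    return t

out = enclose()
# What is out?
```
84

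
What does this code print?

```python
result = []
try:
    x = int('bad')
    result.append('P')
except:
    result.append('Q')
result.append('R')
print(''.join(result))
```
QR

Exception raised in try, caught by bare except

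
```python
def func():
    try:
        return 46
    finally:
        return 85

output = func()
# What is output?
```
85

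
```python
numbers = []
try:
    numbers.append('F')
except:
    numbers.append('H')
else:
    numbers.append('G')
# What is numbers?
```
['F', 'G']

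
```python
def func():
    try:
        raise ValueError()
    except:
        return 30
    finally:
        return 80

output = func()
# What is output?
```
80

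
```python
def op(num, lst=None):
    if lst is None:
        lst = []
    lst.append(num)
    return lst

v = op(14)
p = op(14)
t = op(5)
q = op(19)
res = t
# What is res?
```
[5]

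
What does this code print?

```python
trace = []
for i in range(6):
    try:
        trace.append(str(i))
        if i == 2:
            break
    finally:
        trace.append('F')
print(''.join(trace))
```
0F1F2F

finally runs even when breaking out of loop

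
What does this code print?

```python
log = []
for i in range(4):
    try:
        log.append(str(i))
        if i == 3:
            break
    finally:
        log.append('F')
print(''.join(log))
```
0F1F2F3F

finally runs even when breaking out of loop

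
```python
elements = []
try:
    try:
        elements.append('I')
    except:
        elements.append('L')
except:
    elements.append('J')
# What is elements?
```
['I']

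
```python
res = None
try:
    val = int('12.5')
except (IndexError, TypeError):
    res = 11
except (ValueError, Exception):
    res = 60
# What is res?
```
60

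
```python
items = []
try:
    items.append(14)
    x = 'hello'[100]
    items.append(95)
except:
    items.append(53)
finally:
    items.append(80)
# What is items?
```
[14, 53, 80]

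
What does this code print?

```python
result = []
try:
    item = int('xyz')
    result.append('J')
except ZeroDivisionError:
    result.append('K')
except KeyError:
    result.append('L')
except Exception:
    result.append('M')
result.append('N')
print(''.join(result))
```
MN

ValueError not specifically caught, falls to Exception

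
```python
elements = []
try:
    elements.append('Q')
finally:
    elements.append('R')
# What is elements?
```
['Q', 'R']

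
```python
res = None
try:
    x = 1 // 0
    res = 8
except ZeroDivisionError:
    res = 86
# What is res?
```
86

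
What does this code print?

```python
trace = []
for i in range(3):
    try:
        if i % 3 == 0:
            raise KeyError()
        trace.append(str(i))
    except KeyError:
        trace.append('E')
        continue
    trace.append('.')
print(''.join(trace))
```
E1.2.

continue in except skips rest of loop body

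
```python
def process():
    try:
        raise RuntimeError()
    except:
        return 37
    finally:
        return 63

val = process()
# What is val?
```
63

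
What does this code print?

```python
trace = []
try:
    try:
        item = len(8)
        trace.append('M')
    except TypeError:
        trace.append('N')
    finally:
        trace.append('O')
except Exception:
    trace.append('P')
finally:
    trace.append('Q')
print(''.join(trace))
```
NOQ

Both finally blocks run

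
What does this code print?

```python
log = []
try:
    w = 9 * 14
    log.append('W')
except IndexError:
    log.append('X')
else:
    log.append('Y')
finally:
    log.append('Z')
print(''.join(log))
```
WYZ

else runs before finally when no exception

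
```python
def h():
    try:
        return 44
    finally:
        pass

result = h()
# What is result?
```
44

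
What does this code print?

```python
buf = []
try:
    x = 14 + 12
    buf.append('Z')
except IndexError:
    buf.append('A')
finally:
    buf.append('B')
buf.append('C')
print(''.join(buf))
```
ZBC

finally runs after normal execution too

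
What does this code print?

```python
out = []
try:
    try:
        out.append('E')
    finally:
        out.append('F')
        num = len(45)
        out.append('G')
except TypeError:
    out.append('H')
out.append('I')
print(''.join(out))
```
EFHI

Exception in inner finally caught by outer except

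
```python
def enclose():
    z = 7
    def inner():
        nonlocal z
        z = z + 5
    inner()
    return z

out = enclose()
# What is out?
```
12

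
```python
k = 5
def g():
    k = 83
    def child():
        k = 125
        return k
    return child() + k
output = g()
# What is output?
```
208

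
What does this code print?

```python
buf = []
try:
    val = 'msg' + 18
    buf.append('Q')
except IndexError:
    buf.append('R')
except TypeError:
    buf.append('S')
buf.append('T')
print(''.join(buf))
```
ST

TypeError is caught by its specific handler, not IndexError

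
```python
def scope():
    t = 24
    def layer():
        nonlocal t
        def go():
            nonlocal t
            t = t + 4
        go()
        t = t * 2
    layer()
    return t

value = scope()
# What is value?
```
56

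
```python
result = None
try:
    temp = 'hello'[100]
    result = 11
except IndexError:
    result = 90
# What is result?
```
90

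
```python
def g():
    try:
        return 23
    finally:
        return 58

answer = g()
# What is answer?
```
58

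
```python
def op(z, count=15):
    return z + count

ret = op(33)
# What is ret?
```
48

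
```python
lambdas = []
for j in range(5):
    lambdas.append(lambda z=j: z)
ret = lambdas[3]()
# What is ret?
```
3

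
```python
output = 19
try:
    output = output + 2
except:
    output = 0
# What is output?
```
21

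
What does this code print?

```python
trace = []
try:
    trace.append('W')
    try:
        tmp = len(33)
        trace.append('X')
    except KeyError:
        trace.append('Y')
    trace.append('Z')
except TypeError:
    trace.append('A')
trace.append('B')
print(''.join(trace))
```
WAB

Inner handler doesn't match, propagates to outer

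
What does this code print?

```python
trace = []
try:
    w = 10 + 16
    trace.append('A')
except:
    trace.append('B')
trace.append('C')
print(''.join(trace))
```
AC

No exception, try block completes normally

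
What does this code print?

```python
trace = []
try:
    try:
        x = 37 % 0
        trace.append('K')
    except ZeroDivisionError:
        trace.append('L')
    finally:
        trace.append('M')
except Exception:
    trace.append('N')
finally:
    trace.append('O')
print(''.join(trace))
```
LMO

Both finally blocks run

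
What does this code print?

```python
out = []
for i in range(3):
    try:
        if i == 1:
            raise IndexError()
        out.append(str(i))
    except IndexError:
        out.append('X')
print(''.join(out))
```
0X2

Exception on i=1 caught, loop continues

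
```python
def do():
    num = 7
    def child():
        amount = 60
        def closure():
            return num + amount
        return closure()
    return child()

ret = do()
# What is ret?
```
67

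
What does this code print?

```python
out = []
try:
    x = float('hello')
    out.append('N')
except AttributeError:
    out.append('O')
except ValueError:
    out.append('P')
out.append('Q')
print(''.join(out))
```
PQ

ValueError is caught by its specific handler, not AttributeError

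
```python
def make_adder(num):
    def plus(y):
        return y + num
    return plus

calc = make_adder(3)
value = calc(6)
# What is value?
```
9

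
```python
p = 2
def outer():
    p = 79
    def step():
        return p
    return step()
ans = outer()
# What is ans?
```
79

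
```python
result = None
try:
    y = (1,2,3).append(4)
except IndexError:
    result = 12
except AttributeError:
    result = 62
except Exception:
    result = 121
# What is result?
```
62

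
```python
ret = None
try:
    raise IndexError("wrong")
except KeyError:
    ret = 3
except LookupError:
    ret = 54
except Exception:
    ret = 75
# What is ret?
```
54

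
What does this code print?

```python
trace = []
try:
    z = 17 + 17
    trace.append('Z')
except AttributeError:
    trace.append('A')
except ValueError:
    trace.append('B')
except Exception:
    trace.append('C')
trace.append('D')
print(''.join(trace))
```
ZD

No exception, try block completes normally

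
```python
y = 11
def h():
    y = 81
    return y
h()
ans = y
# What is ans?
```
11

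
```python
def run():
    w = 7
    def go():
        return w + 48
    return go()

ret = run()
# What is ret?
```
55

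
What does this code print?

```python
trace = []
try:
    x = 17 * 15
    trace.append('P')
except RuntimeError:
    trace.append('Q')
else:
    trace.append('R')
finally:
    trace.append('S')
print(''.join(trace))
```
PRS

else runs before finally when no exception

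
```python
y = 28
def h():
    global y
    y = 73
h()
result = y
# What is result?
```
73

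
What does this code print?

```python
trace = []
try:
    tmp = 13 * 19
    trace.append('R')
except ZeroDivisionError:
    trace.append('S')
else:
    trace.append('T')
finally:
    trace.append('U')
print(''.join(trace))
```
RTU

else runs before finally when no exception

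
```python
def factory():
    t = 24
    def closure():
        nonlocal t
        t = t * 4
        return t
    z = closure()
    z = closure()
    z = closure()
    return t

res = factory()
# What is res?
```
1536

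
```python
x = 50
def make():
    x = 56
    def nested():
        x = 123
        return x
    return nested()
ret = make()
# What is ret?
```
123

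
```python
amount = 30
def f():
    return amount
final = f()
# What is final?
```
30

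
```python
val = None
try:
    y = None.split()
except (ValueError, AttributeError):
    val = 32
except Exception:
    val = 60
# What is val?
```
32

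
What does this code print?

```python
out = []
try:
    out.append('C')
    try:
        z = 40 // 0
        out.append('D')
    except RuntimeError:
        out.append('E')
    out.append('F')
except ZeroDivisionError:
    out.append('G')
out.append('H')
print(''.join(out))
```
CGH

Inner handler doesn't match, propagates to outer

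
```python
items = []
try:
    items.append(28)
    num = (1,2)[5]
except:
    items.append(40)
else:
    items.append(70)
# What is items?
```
[28, 40]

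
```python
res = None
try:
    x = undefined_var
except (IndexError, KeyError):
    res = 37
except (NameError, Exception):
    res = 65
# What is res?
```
65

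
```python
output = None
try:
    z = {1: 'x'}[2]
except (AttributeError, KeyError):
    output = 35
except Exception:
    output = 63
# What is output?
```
35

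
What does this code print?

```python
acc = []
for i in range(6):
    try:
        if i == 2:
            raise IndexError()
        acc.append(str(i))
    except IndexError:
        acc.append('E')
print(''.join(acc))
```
01E345

Exception on i=2 caught, loop continues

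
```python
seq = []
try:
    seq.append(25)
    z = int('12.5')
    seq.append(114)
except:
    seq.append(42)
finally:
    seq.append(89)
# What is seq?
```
[25, 42, 89]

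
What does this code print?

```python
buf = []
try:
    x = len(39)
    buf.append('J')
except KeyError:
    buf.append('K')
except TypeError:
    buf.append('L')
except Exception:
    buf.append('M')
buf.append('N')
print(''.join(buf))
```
LN

TypeError matches before generic Exception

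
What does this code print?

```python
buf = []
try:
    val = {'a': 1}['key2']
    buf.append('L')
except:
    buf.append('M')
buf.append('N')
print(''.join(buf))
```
MN

Exception raised in try, caught by bare except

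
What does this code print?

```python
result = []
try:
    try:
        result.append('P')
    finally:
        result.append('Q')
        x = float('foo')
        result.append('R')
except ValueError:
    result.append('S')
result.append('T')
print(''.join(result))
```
PQST

Exception in inner finally caught by outer except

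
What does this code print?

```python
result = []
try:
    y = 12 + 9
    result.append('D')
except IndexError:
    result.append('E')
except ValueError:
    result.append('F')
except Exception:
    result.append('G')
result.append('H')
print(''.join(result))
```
DH

No exception, try block completes normally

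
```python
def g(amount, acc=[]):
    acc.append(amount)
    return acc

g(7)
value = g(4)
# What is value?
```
[7, 4]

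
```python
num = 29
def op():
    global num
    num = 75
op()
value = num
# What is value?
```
75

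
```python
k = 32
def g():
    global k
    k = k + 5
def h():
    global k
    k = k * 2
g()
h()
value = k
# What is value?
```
74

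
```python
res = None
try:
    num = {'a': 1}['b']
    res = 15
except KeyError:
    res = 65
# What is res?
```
65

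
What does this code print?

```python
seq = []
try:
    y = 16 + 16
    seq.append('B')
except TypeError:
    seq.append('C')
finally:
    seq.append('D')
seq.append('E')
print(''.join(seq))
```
BDE

finally runs after normal execution too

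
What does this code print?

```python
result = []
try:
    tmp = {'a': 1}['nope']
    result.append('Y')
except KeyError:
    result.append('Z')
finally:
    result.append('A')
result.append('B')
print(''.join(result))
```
ZAB

finally always runs, even after exception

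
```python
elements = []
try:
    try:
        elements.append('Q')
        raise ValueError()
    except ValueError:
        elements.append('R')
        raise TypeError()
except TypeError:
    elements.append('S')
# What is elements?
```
['Q', 'R', 'S']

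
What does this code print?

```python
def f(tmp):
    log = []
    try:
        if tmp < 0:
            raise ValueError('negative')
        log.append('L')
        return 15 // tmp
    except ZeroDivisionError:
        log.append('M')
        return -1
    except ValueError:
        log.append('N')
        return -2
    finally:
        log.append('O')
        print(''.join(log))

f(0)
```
LMO

tmp=0 causes ZeroDivisionError, caught, finally prints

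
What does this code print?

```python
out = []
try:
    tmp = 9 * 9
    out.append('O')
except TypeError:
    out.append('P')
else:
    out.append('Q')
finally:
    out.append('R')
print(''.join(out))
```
OQR

else runs before finally when no exception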